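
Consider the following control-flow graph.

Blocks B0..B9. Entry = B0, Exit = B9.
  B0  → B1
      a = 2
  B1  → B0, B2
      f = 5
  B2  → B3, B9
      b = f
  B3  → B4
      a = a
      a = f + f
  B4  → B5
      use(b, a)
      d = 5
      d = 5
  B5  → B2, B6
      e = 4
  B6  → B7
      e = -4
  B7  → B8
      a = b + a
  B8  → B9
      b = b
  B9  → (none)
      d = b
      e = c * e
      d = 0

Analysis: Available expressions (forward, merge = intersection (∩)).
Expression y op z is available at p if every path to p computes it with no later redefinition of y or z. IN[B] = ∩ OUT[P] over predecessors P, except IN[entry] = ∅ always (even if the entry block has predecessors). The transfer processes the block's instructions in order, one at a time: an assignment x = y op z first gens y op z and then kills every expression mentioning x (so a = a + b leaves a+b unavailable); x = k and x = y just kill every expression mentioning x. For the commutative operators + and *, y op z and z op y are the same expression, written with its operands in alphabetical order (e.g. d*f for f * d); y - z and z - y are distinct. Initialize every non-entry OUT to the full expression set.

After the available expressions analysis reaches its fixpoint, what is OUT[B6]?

Answer: {f+f}

Derivation:
Converged values:
  B0:  IN={}  OUT={}
  B1:  IN={}  OUT={}
  B2:  IN={}  OUT={}
  B3:  IN={}  OUT={f+f}
  B4:  IN={f+f}  OUT={f+f}
  B5:  IN={f+f}  OUT={f+f}
  B6:  IN={f+f}  OUT={f+f}
  B7:  IN={f+f}  OUT={f+f}
  B8:  IN={f+f}  OUT={f+f}
  B9:  IN={}  OUT={}

Merge at B6: IN[B6] = OUT[B5] = {f+f}
Applying B6's transfer function to that IN value gives OUT[B6] (row B6 above).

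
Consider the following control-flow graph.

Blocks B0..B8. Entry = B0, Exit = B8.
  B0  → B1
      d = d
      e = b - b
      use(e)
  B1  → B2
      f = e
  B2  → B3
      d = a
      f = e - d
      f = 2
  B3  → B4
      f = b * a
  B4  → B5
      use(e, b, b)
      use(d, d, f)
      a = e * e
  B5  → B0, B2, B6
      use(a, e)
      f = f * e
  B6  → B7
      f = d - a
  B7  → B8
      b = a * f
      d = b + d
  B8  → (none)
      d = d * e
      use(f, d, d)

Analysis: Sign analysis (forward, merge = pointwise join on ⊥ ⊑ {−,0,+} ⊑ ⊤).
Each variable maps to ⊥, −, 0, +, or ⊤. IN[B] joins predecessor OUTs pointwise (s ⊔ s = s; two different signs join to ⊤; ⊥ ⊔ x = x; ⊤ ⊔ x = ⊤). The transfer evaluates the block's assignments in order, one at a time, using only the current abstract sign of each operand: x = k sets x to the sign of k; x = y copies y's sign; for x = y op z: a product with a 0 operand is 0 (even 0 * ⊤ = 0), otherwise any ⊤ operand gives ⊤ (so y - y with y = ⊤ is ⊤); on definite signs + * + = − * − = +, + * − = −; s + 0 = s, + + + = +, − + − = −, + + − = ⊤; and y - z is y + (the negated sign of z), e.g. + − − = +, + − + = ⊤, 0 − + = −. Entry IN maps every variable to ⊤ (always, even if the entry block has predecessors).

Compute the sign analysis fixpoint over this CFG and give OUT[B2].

Answer: {a: ⊤, b: ⊤, c: ⊤, d: ⊤, e: ⊤, f: +}

Trace:
Per-block solution:
  B0: | IN=(all ⊤) | OUT=(all ⊤)
  B1: | IN=(all ⊤) | OUT=(all ⊤)
  B2: | IN=(all ⊤) | OUT={f:+; rest ⊤}
  B3: | IN={f:+; rest ⊤} | OUT=(all ⊤)
  B4: | IN=(all ⊤) | OUT=(all ⊤)
  B5: | IN=(all ⊤) | OUT=(all ⊤)
  B6: | IN=(all ⊤) | OUT=(all ⊤)
  B7: | IN=(all ⊤) | OUT=(all ⊤)
  B8: | IN=(all ⊤) | OUT=(all ⊤)

Merge at B2: IN[B2] = OUT[B1] ⊔ OUT[B5] = {a: ⊤, b: ⊤, c: ⊤, d: ⊤, e: ⊤, f: ⊤}
Applying B2's transfer function to that IN value gives OUT[B2] (row B2 above).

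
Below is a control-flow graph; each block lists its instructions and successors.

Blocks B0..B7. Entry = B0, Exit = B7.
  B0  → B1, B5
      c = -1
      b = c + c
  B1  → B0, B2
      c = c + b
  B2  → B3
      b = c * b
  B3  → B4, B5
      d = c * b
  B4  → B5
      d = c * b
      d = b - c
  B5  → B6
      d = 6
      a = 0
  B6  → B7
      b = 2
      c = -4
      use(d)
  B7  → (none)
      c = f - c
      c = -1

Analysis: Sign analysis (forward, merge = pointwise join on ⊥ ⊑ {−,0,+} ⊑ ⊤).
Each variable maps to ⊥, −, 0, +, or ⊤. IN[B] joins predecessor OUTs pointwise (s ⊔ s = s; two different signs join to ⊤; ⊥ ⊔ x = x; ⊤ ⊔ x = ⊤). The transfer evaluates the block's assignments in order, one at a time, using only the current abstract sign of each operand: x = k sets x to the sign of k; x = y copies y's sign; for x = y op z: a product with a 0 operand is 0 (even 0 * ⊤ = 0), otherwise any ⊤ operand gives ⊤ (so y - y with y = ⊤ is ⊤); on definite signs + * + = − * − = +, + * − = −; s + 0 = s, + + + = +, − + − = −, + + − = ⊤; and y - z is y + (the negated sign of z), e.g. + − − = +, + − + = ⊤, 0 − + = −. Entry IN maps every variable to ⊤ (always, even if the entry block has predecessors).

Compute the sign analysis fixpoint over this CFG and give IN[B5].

Answer: {a: ⊤, b: ⊤, c: -, d: ⊤, e: ⊤, f: ⊤}

Trace:
Per-block solution:
  B0: | IN=(all ⊤) | OUT={b:-, c:-; rest ⊤}
  B1: | IN={b:-, c:-; rest ⊤} | OUT={b:-, c:-; rest ⊤}
  B2: | IN={b:-, c:-; rest ⊤} | OUT={b:+, c:-; rest ⊤}
  B3: | IN={b:+, c:-; rest ⊤} | OUT={b:+, c:-, d:-; rest ⊤}
  B4: | IN={b:+, c:-, d:-; rest ⊤} | OUT={b:+, c:-, d:+; rest ⊤}
  B5: | IN={c:-; rest ⊤} | OUT={a:0, c:-, d:+; rest ⊤}
  B6: | IN={a:0, c:-, d:+; rest ⊤} | OUT={a:0, b:+, c:-, d:+; rest ⊤}
  B7: | IN={a:0, b:+, c:-, d:+; rest ⊤} | OUT={a:0, b:+, c:-, d:+; rest ⊤}

Merge at B5: IN[B5] = OUT[B0] ⊔ OUT[B3] ⊔ OUT[B4] = {a: ⊤, b: ⊤, c: -, d: ⊤, e: ⊤, f: ⊤}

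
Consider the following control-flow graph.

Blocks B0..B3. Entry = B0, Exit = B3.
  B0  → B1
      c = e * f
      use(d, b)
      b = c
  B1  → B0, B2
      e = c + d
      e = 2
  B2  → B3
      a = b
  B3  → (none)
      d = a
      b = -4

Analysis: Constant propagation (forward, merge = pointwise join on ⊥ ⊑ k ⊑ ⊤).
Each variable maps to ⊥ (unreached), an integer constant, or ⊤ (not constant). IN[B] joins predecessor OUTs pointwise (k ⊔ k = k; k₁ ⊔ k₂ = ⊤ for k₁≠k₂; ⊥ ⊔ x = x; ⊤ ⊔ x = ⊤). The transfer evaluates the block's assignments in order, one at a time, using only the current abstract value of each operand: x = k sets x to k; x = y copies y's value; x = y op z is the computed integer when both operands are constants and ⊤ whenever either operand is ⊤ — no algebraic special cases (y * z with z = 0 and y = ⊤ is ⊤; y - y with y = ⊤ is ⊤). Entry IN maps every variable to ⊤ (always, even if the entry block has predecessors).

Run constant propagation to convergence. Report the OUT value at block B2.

Answer: {a: ⊤, b: ⊤, c: ⊤, d: ⊤, e: 2, f: ⊤}

Trace:
Fixpoint table:
  B0: | IN=(all ⊤) | OUT=(all ⊤)
  B1: | IN=(all ⊤) | OUT={e:2; rest ⊤}
  B2: | IN={e:2; rest ⊤} | OUT={e:2; rest ⊤}
  B3: | IN={e:2; rest ⊤} | OUT={b:-4, e:2; rest ⊤}

Merge at B2: IN[B2] = OUT[B1] = {a: ⊤, b: ⊤, c: ⊤, d: ⊤, e: 2, f: ⊤}
Applying B2's transfer function to that IN value gives OUT[B2] (row B2 above).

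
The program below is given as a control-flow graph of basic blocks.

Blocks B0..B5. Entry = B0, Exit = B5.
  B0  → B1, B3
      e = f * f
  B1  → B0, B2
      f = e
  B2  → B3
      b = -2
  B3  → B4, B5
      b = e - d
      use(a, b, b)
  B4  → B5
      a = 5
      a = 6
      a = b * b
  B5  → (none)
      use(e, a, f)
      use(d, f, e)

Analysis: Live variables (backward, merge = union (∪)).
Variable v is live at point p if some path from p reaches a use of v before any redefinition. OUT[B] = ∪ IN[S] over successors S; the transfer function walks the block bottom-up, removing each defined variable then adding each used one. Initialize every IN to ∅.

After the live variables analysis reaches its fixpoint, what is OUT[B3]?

Answer: {a, b, d, e, f}

Trace:
Per-block solution:
  B0:  IN={a, d, f}  OUT={a, d, e, f}
  B1:  IN={a, d, e}  OUT={a, d, e, f}
  B2:  IN={a, d, e, f}  OUT={a, d, e, f}
  B3:  IN={a, d, e, f}  OUT={a, b, d, e, f}
  B4:  IN={b, d, e, f}  OUT={a, d, e, f}
  B5:  IN={a, d, e, f}  OUT={}

Merge at B3: OUT[B3] = IN[B4] ⊔ IN[B5] = {a, b, d, e, f}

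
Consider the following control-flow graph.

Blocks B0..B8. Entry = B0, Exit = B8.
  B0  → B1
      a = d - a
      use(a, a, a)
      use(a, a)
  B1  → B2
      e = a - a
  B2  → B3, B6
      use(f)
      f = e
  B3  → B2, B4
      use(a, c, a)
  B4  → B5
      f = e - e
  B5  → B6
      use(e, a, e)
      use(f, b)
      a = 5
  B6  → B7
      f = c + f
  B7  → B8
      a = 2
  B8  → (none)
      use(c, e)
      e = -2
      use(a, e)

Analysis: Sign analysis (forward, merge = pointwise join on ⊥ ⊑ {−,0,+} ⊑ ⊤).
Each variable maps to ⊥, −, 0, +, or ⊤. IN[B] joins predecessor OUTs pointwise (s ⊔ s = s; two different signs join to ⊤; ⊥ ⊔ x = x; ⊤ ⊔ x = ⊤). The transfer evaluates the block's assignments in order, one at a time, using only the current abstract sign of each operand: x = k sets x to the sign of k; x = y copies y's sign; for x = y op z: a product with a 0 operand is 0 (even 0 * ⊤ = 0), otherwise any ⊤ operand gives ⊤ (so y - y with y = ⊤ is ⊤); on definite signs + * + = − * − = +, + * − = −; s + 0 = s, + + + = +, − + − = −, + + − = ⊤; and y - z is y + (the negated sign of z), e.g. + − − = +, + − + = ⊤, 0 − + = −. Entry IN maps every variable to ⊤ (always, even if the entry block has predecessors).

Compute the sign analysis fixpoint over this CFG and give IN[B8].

Answer: {a: +, b: ⊤, c: ⊤, d: ⊤, e: ⊤, f: ⊤}

Derivation:
Converged values:
  B0: | IN=(all ⊤) | OUT=(all ⊤)
  B1: | IN=(all ⊤) | OUT=(all ⊤)
  B2: | IN=(all ⊤) | OUT=(all ⊤)
  B3: | IN=(all ⊤) | OUT=(all ⊤)
  B4: | IN=(all ⊤) | OUT=(all ⊤)
  B5: | IN=(all ⊤) | OUT={a:+; rest ⊤}
  B6: | IN=(all ⊤) | OUT=(all ⊤)
  B7: | IN=(all ⊤) | OUT={a:+; rest ⊤}
  B8: | IN={a:+; rest ⊤} | OUT={a:+, e:-; rest ⊤}

Merge at B8: IN[B8] = OUT[B7] = {a: +, b: ⊤, c: ⊤, d: ⊤, e: ⊤, f: ⊤}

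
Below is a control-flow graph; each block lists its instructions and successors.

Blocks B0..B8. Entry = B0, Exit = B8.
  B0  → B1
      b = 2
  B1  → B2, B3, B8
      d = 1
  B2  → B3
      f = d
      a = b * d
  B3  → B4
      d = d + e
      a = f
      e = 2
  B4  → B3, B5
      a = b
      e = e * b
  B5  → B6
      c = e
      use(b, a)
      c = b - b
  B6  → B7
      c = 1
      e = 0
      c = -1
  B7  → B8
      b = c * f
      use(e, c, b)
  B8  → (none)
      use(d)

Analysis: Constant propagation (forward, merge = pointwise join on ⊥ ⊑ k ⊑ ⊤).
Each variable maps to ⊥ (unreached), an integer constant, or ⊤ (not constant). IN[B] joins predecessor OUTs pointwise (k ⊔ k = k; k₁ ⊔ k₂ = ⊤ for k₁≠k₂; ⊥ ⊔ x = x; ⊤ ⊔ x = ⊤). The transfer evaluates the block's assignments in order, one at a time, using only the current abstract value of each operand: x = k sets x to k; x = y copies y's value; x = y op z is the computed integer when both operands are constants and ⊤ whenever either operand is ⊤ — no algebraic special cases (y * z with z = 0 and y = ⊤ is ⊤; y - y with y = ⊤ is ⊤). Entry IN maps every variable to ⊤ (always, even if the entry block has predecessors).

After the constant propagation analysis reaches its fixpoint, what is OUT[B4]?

Per-block solution:
  B0: | IN=(all ⊤) | OUT={b:2; rest ⊤}
  B1: | IN={b:2; rest ⊤} | OUT={b:2, d:1; rest ⊤}
  B2: | IN={b:2, d:1; rest ⊤} | OUT={a:2, b:2, d:1, f:1; rest ⊤}
  B3: | IN={b:2; rest ⊤} | OUT={b:2, e:2; rest ⊤}
  B4: | IN={b:2, e:2; rest ⊤} | OUT={a:2, b:2, e:4; rest ⊤}
  B5: | IN={a:2, b:2, e:4; rest ⊤} | OUT={a:2, b:2, c:0, e:4; rest ⊤}
  B6: | IN={a:2, b:2, c:0, e:4; rest ⊤} | OUT={a:2, b:2, c:-1, e:0; rest ⊤}
  B7: | IN={a:2, b:2, c:-1, e:0; rest ⊤} | OUT={a:2, c:-1, e:0; rest ⊤}
  B8: | IN=(all ⊤) | OUT=(all ⊤)

Merge at B4: IN[B4] = OUT[B3] = {a: ⊤, b: 2, c: ⊤, d: ⊤, e: 2, f: ⊤}
Applying B4's transfer function to that IN value gives OUT[B4] (row B4 above).

Answer: {a: 2, b: 2, c: ⊤, d: ⊤, e: 4, f: ⊤}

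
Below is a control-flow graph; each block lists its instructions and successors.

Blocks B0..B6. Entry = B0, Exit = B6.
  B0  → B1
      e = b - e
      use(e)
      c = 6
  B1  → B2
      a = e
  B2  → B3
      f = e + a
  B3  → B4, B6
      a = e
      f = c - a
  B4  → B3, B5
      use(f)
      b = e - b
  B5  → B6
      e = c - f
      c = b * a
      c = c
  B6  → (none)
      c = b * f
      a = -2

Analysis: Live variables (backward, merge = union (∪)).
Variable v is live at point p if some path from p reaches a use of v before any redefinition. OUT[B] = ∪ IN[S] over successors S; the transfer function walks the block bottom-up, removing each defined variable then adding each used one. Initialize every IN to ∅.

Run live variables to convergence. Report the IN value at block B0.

Converged values:
  B0: | IN={b, e} | OUT={b, c, e}
  B1: | IN={b, c, e} | OUT={a, b, c, e}
  B2: | IN={a, b, c, e} | OUT={b, c, e}
  B3: | IN={b, c, e} | OUT={a, b, c, e, f}
  B4: | IN={a, b, c, e, f} | OUT={a, b, c, e, f}
  B5: | IN={a, b, c, f} | OUT={b, f}
  B6: | IN={b, f} | OUT={}

Merge at B0: OUT[B0] = IN[B1] = {b, c, e}
Applying B0's transfer function to that OUT value gives IN[B0] (row B0 above).

Answer: {b, e}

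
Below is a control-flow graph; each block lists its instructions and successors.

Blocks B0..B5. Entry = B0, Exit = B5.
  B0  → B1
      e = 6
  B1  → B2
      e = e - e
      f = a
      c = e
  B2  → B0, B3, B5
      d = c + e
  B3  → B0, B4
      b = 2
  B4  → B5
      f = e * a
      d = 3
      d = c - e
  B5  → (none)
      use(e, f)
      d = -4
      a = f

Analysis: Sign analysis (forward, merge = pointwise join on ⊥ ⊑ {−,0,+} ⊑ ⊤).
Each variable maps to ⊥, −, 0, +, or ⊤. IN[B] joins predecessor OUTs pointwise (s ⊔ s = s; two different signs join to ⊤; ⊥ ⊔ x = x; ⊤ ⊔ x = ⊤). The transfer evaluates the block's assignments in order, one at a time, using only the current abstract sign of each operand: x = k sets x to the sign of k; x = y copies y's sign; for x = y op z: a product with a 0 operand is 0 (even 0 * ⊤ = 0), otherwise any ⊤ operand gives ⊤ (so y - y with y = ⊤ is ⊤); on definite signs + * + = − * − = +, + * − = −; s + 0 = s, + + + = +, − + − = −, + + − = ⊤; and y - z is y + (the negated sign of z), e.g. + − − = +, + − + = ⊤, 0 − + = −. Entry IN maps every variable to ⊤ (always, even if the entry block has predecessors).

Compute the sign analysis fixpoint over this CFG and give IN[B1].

Answer: {a: ⊤, b: ⊤, c: ⊤, d: ⊤, e: +, f: ⊤}

Trace:
Converged values:
  B0: | IN=(all ⊤) | OUT={e:+; rest ⊤}
  B1: | IN={e:+; rest ⊤} | OUT=(all ⊤)
  B2: | IN=(all ⊤) | OUT=(all ⊤)
  B3: | IN=(all ⊤) | OUT={b:+; rest ⊤}
  B4: | IN={b:+; rest ⊤} | OUT={b:+; rest ⊤}
  B5: | IN=(all ⊤) | OUT={d:-; rest ⊤}

Merge at B1: IN[B1] = OUT[B0] = {a: ⊤, b: ⊤, c: ⊤, d: ⊤, e: +, f: ⊤}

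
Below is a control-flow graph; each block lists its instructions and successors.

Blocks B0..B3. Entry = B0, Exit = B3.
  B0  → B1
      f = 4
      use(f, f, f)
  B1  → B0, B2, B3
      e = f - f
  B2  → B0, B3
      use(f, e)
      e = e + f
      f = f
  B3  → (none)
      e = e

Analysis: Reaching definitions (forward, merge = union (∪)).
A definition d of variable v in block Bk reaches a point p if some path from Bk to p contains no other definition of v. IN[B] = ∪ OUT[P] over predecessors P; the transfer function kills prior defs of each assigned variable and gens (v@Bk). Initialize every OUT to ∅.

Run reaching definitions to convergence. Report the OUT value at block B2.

Per-block solution:
  B0:   IN={e@B1, e@B2, f@B0, f@B2}   OUT={e@B1, e@B2, f@B0}
  B1:   IN={e@B1, e@B2, f@B0}   OUT={e@B1, f@B0}
  B2:   IN={e@B1, f@B0}   OUT={e@B2, f@B2}
  B3:   IN={e@B1, e@B2, f@B0, f@B2}   OUT={e@B3, f@B0, f@B2}

Merge at B2: IN[B2] = OUT[B1] = {e@B1, f@B0}
Applying B2's transfer function to that IN value gives OUT[B2] (row B2 above).

Answer: {e@B2, f@B2}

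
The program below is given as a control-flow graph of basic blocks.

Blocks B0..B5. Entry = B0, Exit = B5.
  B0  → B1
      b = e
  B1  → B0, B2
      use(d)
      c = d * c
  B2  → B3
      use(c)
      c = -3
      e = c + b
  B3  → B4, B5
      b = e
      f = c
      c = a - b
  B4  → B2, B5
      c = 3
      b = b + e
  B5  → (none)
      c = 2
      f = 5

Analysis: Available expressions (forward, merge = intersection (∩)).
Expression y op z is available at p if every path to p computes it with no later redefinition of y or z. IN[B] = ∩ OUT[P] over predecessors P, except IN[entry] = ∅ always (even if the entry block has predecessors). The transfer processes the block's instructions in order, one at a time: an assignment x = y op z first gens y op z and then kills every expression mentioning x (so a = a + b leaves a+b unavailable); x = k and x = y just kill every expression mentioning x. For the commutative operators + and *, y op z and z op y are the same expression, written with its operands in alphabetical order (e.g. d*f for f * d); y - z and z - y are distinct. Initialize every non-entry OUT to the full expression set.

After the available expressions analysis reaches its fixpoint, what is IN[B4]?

Fixpoint table:
  B0:  IN={}  OUT={}
  B1:  IN={}  OUT={}
  B2:  IN={}  OUT={b+c}
  B3:  IN={b+c}  OUT={a-b}
  B4:  IN={a-b}  OUT={}
  B5:  IN={}  OUT={}

Merge at B4: IN[B4] = OUT[B3] = {a-b}

Answer: {a-b}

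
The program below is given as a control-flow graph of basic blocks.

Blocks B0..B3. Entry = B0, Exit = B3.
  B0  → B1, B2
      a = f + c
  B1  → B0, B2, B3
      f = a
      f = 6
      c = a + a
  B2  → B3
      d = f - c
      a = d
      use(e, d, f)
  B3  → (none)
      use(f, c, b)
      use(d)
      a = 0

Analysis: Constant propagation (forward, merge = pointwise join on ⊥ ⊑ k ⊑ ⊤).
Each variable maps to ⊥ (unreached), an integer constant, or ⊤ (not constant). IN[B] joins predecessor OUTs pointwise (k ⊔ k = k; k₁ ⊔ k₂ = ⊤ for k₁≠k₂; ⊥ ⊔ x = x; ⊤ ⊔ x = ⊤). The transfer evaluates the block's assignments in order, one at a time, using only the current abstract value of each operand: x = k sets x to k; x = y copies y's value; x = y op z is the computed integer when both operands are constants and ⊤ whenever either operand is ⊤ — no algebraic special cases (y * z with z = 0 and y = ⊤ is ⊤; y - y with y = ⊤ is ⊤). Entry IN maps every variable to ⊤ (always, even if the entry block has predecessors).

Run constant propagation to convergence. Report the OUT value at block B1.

Answer: {a: ⊤, b: ⊤, c: ⊤, d: ⊤, e: ⊤, f: 6}

Derivation:
Converged values:
  B0:  IN=(all ⊤)  OUT=(all ⊤)
  B1:  IN=(all ⊤)  OUT={f:6; rest ⊤}
  B2:  IN=(all ⊤)  OUT=(all ⊤)
  B3:  IN=(all ⊤)  OUT={a:0; rest ⊤}

Merge at B1: IN[B1] = OUT[B0] = {a: ⊤, b: ⊤, c: ⊤, d: ⊤, e: ⊤, f: ⊤}
Applying B1's transfer function to that IN value gives OUT[B1] (row B1 above).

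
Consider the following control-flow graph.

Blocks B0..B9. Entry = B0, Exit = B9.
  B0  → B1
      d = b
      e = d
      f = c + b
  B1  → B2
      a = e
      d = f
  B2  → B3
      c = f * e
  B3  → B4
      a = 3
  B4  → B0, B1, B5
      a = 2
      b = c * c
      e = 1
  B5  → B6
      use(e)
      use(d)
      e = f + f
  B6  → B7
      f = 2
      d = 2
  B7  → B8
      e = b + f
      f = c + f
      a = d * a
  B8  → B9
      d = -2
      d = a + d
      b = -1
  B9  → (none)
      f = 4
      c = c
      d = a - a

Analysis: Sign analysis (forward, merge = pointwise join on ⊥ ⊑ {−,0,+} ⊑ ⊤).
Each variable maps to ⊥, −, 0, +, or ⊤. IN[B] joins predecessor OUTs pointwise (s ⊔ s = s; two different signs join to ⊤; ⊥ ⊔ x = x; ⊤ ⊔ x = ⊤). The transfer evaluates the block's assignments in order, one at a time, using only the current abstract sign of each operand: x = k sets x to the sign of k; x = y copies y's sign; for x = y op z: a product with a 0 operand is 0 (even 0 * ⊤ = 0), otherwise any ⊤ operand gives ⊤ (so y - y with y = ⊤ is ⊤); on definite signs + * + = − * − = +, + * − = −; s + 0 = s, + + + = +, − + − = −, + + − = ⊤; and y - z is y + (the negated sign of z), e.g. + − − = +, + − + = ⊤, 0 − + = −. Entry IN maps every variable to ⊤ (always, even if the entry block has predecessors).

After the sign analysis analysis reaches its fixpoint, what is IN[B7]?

Per-block solution:
  B0:   IN=(all ⊤)   OUT=(all ⊤)
  B1:   IN=(all ⊤)   OUT=(all ⊤)
  B2:   IN=(all ⊤)   OUT=(all ⊤)
  B3:   IN=(all ⊤)   OUT={a:+; rest ⊤}
  B4:   IN={a:+; rest ⊤}   OUT={a:+, e:+; rest ⊤}
  B5:   IN={a:+, e:+; rest ⊤}   OUT={a:+; rest ⊤}
  B6:   IN={a:+; rest ⊤}   OUT={a:+, d:+, f:+; rest ⊤}
  B7:   IN={a:+, d:+, f:+; rest ⊤}   OUT={a:+, d:+; rest ⊤}
  B8:   IN={a:+, d:+; rest ⊤}   OUT={a:+, b:-; rest ⊤}
  B9:   IN={a:+, b:-; rest ⊤}   OUT={a:+, b:-, f:+; rest ⊤}

Merge at B7: IN[B7] = OUT[B6] = {a: +, b: ⊤, c: ⊤, d: +, e: ⊤, f: +}

Answer: {a: +, b: ⊤, c: ⊤, d: +, e: ⊤, f: +}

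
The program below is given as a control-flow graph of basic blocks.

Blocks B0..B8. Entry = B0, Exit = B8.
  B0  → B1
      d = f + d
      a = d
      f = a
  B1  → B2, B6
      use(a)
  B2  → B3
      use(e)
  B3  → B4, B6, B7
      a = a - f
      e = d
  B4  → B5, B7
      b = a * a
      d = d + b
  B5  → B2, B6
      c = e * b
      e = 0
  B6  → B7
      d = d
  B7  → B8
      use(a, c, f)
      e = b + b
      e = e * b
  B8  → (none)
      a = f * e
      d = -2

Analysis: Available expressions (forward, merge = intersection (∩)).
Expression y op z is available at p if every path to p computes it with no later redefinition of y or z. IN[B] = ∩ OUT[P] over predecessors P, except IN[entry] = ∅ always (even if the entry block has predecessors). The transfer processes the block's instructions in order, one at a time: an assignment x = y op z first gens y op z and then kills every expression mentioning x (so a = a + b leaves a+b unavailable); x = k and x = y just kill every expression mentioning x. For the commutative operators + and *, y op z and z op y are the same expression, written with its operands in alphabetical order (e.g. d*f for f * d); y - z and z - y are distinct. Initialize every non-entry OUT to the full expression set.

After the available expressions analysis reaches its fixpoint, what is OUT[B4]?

Per-block solution:
  B0:   IN={}   OUT={}
  B1:   IN={}   OUT={}
  B2:   IN={}   OUT={}
  B3:   IN={}   OUT={}
  B4:   IN={}   OUT={a*a}
  B5:   IN={a*a}   OUT={a*a}
  B6:   IN={}   OUT={}
  B7:   IN={}   OUT={b+b}
  B8:   IN={b+b}   OUT={b+b, e*f}

Merge at B4: IN[B4] = OUT[B3] = {}
Applying B4's transfer function to that IN value gives OUT[B4] (row B4 above).

Answer: {a*a}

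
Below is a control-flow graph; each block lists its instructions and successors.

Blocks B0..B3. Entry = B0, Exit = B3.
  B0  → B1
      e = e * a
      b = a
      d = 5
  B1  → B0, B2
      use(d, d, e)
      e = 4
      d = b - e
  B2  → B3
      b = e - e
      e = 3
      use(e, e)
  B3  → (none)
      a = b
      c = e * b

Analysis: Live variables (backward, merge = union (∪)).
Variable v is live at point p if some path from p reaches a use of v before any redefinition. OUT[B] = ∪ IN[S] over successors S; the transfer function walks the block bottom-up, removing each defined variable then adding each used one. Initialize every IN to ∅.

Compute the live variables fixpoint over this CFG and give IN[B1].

Answer: {a, b, d, e}

Trace:
Converged values:
  B0:   IN={a, e}   OUT={a, b, d, e}
  B1:   IN={a, b, d, e}   OUT={a, e}
  B2:   IN={e}   OUT={b, e}
  B3:   IN={b, e}   OUT={}

Merge at B1: OUT[B1] = IN[B0] ⊔ IN[B2] = {a, e}
Applying B1's transfer function to that OUT value gives IN[B1] (row B1 above).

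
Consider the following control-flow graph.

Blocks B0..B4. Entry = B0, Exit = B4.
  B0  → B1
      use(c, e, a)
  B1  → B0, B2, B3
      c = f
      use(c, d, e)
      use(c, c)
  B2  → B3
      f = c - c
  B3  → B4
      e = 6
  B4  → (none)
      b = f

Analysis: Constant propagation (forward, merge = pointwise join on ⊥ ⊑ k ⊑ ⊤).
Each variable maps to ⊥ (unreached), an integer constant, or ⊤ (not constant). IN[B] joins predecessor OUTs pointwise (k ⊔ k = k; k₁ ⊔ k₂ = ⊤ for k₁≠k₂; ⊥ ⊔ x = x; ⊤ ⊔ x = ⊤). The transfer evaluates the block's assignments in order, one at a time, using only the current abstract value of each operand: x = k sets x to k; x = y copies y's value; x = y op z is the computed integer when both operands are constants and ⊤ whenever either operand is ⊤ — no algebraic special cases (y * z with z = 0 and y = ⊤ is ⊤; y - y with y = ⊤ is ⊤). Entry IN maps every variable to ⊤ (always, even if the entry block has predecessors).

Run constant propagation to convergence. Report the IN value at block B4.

Per-block solution:
  B0:   IN=(all ⊤)   OUT=(all ⊤)
  B1:   IN=(all ⊤)   OUT=(all ⊤)
  B2:   IN=(all ⊤)   OUT=(all ⊤)
  B3:   IN=(all ⊤)   OUT={e:6; rest ⊤}
  B4:   IN={e:6; rest ⊤}   OUT={e:6; rest ⊤}

Merge at B4: IN[B4] = OUT[B3] = {a: ⊤, b: ⊤, c: ⊤, d: ⊤, e: 6, f: ⊤}

Answer: {a: ⊤, b: ⊤, c: ⊤, d: ⊤, e: 6, f: ⊤}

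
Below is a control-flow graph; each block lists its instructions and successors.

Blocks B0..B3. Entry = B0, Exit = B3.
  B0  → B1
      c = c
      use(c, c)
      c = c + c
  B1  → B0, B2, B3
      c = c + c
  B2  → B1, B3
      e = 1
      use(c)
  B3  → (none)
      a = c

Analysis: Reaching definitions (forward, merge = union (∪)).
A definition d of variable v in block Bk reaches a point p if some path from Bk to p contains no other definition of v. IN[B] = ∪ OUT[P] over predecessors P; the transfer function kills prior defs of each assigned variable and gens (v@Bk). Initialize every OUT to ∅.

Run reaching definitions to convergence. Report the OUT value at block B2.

Fixpoint table:
  B0:  IN={c@B1, e@B2}  OUT={c@B0, e@B2}
  B1:  IN={c@B0, c@B1, e@B2}  OUT={c@B1, e@B2}
  B2:  IN={c@B1, e@B2}  OUT={c@B1, e@B2}
  B3:  IN={c@B1, e@B2}  OUT={a@B3, c@B1, e@B2}

Merge at B2: IN[B2] = OUT[B1] = {c@B1, e@B2}
Applying B2's transfer function to that IN value gives OUT[B2] (row B2 above).

Answer: {c@B1, e@B2}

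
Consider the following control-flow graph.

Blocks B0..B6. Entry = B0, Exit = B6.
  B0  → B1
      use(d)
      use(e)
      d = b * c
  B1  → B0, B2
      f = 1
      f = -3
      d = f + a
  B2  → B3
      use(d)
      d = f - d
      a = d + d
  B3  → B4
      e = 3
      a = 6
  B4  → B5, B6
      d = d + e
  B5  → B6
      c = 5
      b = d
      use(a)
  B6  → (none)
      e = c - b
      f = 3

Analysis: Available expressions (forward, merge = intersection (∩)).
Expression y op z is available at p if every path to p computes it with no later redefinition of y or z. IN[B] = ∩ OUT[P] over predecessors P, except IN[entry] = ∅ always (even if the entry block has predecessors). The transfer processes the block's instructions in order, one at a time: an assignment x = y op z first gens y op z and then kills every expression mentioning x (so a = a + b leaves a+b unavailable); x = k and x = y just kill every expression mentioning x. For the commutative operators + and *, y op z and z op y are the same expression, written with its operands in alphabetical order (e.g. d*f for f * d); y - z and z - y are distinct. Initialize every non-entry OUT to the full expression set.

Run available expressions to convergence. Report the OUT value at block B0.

Per-block solution:
  B0: | IN={} | OUT={b*c}
  B1: | IN={b*c} | OUT={a+f, b*c}
  B2: | IN={a+f, b*c} | OUT={b*c, d+d}
  B3: | IN={b*c, d+d} | OUT={b*c, d+d}
  B4: | IN={b*c, d+d} | OUT={b*c}
  B5: | IN={b*c} | OUT={}
  B6: | IN={} | OUT={c-b}

Merge at B0 (entry node, so the boundary value {} is joined with the incoming edge(s)): IN[B0] = {} ∩ OUT[B1] = {}
Applying B0's transfer function to that IN value gives OUT[B0] (row B0 above).

Answer: {b*c}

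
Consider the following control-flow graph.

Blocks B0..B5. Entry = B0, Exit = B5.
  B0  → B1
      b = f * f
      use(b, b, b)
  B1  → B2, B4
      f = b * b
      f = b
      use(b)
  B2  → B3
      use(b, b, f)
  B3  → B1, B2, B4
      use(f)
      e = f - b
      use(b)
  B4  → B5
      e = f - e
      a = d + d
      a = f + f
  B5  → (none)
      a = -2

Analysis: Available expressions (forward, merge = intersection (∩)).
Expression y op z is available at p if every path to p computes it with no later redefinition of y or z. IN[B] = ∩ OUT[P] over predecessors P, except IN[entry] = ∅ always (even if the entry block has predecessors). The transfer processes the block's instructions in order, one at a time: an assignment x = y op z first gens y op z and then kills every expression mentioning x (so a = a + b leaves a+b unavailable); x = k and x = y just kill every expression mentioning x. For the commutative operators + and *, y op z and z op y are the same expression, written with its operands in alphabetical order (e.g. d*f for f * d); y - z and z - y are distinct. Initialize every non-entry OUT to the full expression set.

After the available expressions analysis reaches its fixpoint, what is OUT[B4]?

Answer: {b*b, d+d, f+f}

Trace:
Converged values:
  B0: | IN={} | OUT={f*f}
  B1: | IN={} | OUT={b*b}
  B2: | IN={b*b} | OUT={b*b}
  B3: | IN={b*b} | OUT={b*b, f-b}
  B4: | IN={b*b} | OUT={b*b, d+d, f+f}
  B5: | IN={b*b, d+d, f+f} | OUT={b*b, d+d, f+f}

Merge at B4: IN[B4] = OUT[B1] ∩ OUT[B3] = {b*b}
Applying B4's transfer function to that IN value gives OUT[B4] (row B4 above).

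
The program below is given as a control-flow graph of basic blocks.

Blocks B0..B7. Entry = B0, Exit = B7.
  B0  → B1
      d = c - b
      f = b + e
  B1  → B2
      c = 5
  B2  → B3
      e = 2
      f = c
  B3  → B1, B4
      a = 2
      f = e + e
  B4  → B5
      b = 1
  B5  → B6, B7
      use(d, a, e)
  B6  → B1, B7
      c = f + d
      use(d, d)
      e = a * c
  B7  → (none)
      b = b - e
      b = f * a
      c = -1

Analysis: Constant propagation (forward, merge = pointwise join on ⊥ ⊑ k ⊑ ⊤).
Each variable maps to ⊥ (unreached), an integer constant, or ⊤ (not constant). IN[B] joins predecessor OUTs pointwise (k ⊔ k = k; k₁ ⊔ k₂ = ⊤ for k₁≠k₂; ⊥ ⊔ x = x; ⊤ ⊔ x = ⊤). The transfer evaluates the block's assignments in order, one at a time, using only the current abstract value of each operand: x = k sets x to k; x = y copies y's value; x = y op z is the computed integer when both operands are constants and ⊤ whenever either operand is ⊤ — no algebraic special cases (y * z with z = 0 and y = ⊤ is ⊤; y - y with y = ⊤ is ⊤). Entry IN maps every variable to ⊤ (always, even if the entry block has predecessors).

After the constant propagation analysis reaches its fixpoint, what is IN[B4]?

Answer: {a: 2, b: ⊤, c: 5, d: ⊤, e: 2, f: 4}

Working:
Per-block solution:
  B0:  IN=(all ⊤)  OUT=(all ⊤)
  B1:  IN=(all ⊤)  OUT={c:5; rest ⊤}
  B2:  IN={c:5; rest ⊤}  OUT={c:5, e:2, f:5; rest ⊤}
  B3:  IN={c:5, e:2, f:5; rest ⊤}  OUT={a:2, c:5, e:2, f:4; rest ⊤}
  B4:  IN={a:2, c:5, e:2, f:4; rest ⊤}  OUT={a:2, b:1, c:5, e:2, f:4; rest ⊤}
  B5:  IN={a:2, b:1, c:5, e:2, f:4; rest ⊤}  OUT={a:2, b:1, c:5, e:2, f:4; rest ⊤}
  B6:  IN={a:2, b:1, c:5, e:2, f:4; rest ⊤}  OUT={a:2, b:1, f:4; rest ⊤}
  B7:  IN={a:2, b:1, f:4; rest ⊤}  OUT={a:2, b:8, c:-1, f:4; rest ⊤}

Merge at B4: IN[B4] = OUT[B3] = {a: 2, b: ⊤, c: 5, d: ⊤, e: 2, f: 4}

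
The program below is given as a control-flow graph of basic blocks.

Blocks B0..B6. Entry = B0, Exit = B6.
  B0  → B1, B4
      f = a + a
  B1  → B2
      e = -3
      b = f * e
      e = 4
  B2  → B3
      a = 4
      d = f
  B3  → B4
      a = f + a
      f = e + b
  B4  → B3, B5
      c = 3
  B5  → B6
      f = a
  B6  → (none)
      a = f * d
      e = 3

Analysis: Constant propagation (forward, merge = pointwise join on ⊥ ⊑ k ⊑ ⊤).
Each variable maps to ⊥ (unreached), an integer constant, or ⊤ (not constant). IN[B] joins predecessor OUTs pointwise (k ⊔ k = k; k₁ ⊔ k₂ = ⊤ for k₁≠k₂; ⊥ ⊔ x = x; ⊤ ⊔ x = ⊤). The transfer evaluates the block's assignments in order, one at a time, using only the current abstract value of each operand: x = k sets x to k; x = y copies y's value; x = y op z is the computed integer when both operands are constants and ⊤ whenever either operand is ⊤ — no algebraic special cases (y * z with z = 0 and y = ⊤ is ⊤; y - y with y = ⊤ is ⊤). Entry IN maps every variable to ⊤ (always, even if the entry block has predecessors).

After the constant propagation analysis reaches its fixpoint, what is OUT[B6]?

Answer: {a: ⊤, b: ⊤, c: 3, d: ⊤, e: 3, f: ⊤}

Trace:
Per-block solution:
  B0: | IN=(all ⊤) | OUT=(all ⊤)
  B1: | IN=(all ⊤) | OUT={e:4; rest ⊤}
  B2: | IN={e:4; rest ⊤} | OUT={a:4, e:4; rest ⊤}
  B3: | IN=(all ⊤) | OUT=(all ⊤)
  B4: | IN=(all ⊤) | OUT={c:3; rest ⊤}
  B5: | IN={c:3; rest ⊤} | OUT={c:3; rest ⊤}
  B6: | IN={c:3; rest ⊤} | OUT={c:3, e:3; rest ⊤}

Merge at B6: IN[B6] = OUT[B5] = {a: ⊤, b: ⊤, c: 3, d: ⊤, e: ⊤, f: ⊤}
Applying B6's transfer function to that IN value gives OUT[B6] (row B6 above).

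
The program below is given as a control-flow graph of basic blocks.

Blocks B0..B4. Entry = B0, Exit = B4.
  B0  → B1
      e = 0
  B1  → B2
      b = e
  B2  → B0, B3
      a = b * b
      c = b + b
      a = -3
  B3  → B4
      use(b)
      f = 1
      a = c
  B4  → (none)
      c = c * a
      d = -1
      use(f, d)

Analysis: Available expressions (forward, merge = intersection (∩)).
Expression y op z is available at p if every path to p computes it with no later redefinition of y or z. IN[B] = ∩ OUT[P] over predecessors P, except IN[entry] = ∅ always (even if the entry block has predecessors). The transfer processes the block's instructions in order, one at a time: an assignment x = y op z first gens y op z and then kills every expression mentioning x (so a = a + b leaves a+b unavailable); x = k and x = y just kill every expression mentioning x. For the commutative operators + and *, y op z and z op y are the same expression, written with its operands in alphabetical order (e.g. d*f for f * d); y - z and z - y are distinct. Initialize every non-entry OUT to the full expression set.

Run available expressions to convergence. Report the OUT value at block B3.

Answer: {b*b, b+b}

Derivation:
Converged values:
  B0: | IN={} | OUT={}
  B1: | IN={} | OUT={}
  B2: | IN={} | OUT={b*b, b+b}
  B3: | IN={b*b, b+b} | OUT={b*b, b+b}
  B4: | IN={b*b, b+b} | OUT={b*b, b+b}

Merge at B3: IN[B3] = OUT[B2] = {b*b, b+b}
Applying B3's transfer function to that IN value gives OUT[B3] (row B3 above).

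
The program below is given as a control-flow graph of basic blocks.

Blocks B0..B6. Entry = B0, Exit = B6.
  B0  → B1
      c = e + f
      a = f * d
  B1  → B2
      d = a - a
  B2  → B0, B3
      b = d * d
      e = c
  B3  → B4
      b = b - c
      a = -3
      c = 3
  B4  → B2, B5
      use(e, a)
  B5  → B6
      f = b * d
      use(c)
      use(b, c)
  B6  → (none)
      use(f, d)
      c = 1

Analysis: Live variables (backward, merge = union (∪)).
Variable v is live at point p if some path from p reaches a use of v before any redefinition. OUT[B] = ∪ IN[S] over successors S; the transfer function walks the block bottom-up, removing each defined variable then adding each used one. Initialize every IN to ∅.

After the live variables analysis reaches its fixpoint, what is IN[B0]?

Converged values:
  B0: | IN={d, e, f} | OUT={a, c, f}
  B1: | IN={a, c, f} | OUT={c, d, f}
  B2: | IN={c, d, f} | OUT={b, c, d, e, f}
  B3: | IN={b, c, d, e, f} | OUT={a, b, c, d, e, f}
  B4: | IN={a, b, c, d, e, f} | OUT={b, c, d, f}
  B5: | IN={b, c, d} | OUT={d, f}
  B6: | IN={d, f} | OUT={}

Merge at B0: OUT[B0] = IN[B1] = {a, c, f}
Applying B0's transfer function to that OUT value gives IN[B0] (row B0 above).

Answer: {d, e, f}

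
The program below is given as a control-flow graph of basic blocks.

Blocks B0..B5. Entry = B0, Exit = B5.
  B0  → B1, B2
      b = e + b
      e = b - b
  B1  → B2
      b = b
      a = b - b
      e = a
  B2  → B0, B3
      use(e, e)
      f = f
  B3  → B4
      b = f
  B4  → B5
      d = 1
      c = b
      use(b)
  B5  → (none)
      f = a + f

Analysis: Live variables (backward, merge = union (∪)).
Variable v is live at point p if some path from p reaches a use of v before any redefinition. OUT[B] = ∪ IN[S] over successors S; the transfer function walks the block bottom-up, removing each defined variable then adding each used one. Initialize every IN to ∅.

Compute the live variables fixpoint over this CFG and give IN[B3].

Converged values:
  B0:  IN={a, b, e, f}  OUT={a, b, e, f}
  B1:  IN={b, f}  OUT={a, b, e, f}
  B2:  IN={a, b, e, f}  OUT={a, b, e, f}
  B3:  IN={a, f}  OUT={a, b, f}
  B4:  IN={a, b, f}  OUT={a, f}
  B5:  IN={a, f}  OUT={}

Merge at B3: OUT[B3] = IN[B4] = {a, b, f}
Applying B3's transfer function to that OUT value gives IN[B3] (row B3 above).

Answer: {a, f}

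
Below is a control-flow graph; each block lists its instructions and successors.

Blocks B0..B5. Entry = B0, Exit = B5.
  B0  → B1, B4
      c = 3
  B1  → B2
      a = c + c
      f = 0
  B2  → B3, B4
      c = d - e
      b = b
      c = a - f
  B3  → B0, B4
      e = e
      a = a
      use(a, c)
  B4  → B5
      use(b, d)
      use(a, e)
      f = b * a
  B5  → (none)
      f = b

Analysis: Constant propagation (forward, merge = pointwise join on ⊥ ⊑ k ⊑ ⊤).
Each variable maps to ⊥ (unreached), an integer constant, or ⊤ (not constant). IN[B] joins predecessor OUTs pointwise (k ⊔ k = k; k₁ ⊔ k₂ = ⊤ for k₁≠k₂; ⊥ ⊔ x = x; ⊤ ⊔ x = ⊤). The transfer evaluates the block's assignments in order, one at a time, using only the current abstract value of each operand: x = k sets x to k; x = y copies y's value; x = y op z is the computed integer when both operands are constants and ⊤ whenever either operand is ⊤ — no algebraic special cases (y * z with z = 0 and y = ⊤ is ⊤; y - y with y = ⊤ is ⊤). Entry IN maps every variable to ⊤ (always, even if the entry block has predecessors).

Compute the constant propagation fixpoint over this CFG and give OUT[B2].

Answer: {a: 6, b: ⊤, c: 6, d: ⊤, e: ⊤, f: 0}

Working:
Per-block solution:
  B0:   IN=(all ⊤)   OUT={c:3; rest ⊤}
  B1:   IN={c:3; rest ⊤}   OUT={a:6, c:3, f:0; rest ⊤}
  B2:   IN={a:6, c:3, f:0; rest ⊤}   OUT={a:6, c:6, f:0; rest ⊤}
  B3:   IN={a:6, c:6, f:0; rest ⊤}   OUT={a:6, c:6, f:0; rest ⊤}
  B4:   IN=(all ⊤)   OUT=(all ⊤)
  B5:   IN=(all ⊤)   OUT=(all ⊤)

Merge at B2: IN[B2] = OUT[B1] = {a: 6, b: ⊤, c: 3, d: ⊤, e: ⊤, f: 0}
Applying B2's transfer function to that IN value gives OUT[B2] (row B2 above).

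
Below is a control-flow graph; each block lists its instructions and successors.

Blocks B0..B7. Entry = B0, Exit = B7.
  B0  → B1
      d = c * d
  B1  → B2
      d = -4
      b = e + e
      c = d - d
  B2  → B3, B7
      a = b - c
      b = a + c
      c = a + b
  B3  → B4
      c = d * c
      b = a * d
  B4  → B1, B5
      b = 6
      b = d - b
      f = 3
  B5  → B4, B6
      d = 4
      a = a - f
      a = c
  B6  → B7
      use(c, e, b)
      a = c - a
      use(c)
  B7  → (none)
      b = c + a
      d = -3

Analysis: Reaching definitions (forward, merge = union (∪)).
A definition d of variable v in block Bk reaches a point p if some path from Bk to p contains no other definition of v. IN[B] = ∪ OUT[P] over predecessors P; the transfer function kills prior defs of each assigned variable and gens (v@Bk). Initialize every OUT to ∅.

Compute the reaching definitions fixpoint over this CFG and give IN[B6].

Answer: {a@B5, b@B4, c@B3, d@B5, f@B4}

Trace:
Per-block solution:
  B0:   IN={}   OUT={d@B0}
  B1:   IN={a@B2, a@B5, b@B4, c@B3, d@B0, d@B1, d@B5, f@B4}   OUT={a@B2, a@B5, b@B1, c@B1, d@B1, f@B4}
  B2:   IN={a@B2, a@B5, b@B1, c@B1, d@B1, f@B4}   OUT={a@B2, b@B2, c@B2, d@B1, f@B4}
  B3:   IN={a@B2, b@B2, c@B2, d@B1, f@B4}   OUT={a@B2, b@B3, c@B3, d@B1, f@B4}
  B4:   IN={a@B2, a@B5, b@B3, b@B4, c@B3, d@B1, d@B5, f@B4}   OUT={a@B2, a@B5, b@B4, c@B3, d@B1, d@B5, f@B4}
  B5:   IN={a@B2, a@B5, b@B4, c@B3, d@B1, d@B5, f@B4}   OUT={a@B5, b@B4, c@B3, d@B5, f@B4}
  B6:   IN={a@B5, b@B4, c@B3, d@B5, f@B4}   OUT={a@B6, b@B4, c@B3, d@B5, f@B4}
  B7:   IN={a@B2, a@B6, b@B2, b@B4, c@B2, c@B3, d@B1, d@B5, f@B4}   OUT={a@B2, a@B6, b@B7, c@B2, c@B3, d@B7, f@B4}

Merge at B6: IN[B6] = OUT[B5] = {a@B5, b@B4, c@B3, d@B5, f@B4}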